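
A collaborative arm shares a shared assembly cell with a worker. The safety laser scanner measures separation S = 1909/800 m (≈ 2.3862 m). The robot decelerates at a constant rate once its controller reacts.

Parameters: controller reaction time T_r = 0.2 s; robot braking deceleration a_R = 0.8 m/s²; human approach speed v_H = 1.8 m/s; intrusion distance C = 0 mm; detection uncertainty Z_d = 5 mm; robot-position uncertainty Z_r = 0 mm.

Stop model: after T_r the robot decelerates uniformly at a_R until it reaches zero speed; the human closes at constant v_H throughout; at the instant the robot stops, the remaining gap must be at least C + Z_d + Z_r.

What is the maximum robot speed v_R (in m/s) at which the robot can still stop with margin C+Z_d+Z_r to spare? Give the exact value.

v_R_max = 7/10 m/s = 0.7000 m/s

at the boundary: (5/8)·v² + (49/20)·v + (-1617/800) = 0
  disc = (49/20)² − 4·(5/8)·(-1617/800) = 17689/1600 ; √disc = 133/40
  v_R = (−(49/20) + 133/40) / (2·(5/8)) = 7/10 m/s
check:
T_s = v_R/a_R = (7/10)/(4/5) = 0.8750 s
robot covers v_R·T_r = 0.7000·0.2000 = 0.1400 m before braking
robot under decel: 0.7000²/(2·0.8000) = 0.3063 m
human closes 1.8000·1.0750 = 1.9350 m
residual clearance needed = 0.0000+0.0050+0.0000 = 0.0050 m
sum ≈ 0.1400+0.3063+1.9350+0.0050 ≈ 2.3862 m = S ✓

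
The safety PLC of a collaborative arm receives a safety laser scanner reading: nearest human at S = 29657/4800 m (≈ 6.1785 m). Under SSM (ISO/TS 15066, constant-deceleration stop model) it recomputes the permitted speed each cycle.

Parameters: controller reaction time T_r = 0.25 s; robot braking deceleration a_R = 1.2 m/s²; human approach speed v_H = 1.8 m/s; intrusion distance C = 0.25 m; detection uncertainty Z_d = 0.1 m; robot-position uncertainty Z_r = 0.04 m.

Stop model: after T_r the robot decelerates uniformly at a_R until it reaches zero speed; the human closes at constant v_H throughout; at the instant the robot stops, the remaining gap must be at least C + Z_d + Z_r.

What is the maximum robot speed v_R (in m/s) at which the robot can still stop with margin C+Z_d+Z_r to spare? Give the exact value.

v_R_max = 41/20 m/s = 2.0500 m/s

quadratic (5/12)·v² + (7/4)·v + (-1025/192) = 0
  disc = (7/4)² − 4·(5/12)·(-1025/192) = 6889/576 ; √disc = 83/24
  v_R = (−(7/4) + 83/24) / (2·(5/12)) = 41/20 m/s
check:
braking lasts T_s = (41/20)/(6/5) = 1.7083 s
robot covers v_R·T_r = 2.0500·0.2500 = 0.5125 m before braking
braking distance = 2.0500²/(2·1.2000) = 1.7510 m
person approaches 1.8000·(0.2500+1.7083) = 3.5250 m
residual clearance needed = 0.2500+0.1000+0.0400 = 0.3900 m
sum ≈ 0.5125+1.7510+3.5250+0.3900 ≈ 6.1785 m = S ✓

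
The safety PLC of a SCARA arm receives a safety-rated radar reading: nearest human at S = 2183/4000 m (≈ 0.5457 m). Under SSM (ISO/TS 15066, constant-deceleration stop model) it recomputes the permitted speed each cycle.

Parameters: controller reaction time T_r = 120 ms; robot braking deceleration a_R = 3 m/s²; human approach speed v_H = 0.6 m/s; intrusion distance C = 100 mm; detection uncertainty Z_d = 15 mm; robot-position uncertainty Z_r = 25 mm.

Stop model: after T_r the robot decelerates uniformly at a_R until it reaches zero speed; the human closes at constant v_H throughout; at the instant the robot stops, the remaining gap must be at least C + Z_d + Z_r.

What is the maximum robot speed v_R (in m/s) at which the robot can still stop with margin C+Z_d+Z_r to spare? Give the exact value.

v_R_max = 3/4 m/s = 0.7500 m/s

at the boundary: (1/6)·v² + (8/25)·v + (-267/800) = 0
  disc = (8/25)² − 4·(1/6)·(-267/800) = 3249/10000 ; √disc = 57/100
  v_R = (−(8/25) + 57/100) / (2·(1/6)) = 3/4 m/s
check:
stop time T_s = (3/4)/3 = 0.2500 s
reaction-phase robot travel = 0.7500·0.1200 = 0.0900 m
robot covers 0.7500·0.2500 − ½·3.0000·0.2500² = 0.0938 m while stopping
person approaches 0.6000·(0.1200+0.2500) = 0.2220 m
margins: 0.1000+0.0150+0.0250 = 0.1400 m
sum ≈ 0.0900+0.0938+0.2220+0.1400 ≈ 0.5457 m = S ✓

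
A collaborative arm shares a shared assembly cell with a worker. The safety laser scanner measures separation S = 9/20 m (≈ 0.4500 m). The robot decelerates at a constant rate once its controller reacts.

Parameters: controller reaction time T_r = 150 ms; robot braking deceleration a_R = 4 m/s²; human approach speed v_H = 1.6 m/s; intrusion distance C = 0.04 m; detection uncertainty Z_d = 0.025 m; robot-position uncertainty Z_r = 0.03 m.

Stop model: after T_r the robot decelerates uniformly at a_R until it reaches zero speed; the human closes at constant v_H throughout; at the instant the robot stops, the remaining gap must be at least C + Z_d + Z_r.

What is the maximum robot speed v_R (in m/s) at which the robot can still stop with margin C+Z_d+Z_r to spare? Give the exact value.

v_R_max = 1/5 m/s = 0.2000 m/s

quadratic (1/8)·v² + (11/20)·v + (-23/200) = 0
  disc = (11/20)² − 4·(1/8)·(-23/200) = 9/25 ; √disc = 3/5
  v_R = (−(11/20) + 3/5) / (2·(1/8)) = 1/5 m/s
check:
stop time T_s = (1/5)/4 = 0.0500 s
robot covers v_R·T_r = 0.2000·0.1500 = 0.0300 m before braking
braking distance = 0.2000²/(2·4.0000) = 0.0050 m
human closes 1.6000·0.2000 = 0.3200 m
residual clearance needed = 0.0400+0.0250+0.0300 = 0.0950 m
sum ≈ 0.0300+0.0050+0.3200+0.0950 ≈ 0.4500 m = S ✓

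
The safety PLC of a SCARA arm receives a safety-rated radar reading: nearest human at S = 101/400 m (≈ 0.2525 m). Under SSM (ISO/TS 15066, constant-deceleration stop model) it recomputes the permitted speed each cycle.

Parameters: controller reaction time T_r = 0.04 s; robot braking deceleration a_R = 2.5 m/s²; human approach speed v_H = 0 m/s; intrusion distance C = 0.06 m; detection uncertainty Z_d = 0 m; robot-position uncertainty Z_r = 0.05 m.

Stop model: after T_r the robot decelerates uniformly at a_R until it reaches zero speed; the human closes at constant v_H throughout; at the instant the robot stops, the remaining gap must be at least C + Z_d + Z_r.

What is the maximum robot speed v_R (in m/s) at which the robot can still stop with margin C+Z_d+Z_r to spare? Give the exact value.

v_R_max = 3/4 m/s = 0.7500 m/s

quadratic (1/5)·v² + (1/25)·v + (-57/400) = 0
  disc = (1/25)² − 4·(1/5)·(-57/400) = 289/2500 ; √disc = 17/50
  v_R = (−(1/25) + 17/50) / (2·(1/5)) = 3/4 m/s
check:
T_s = v_R/a_R = (3/4)/(5/2) = 0.3000 s
reaction-phase robot travel = 0.7500·0.0400 = 0.0300 m
robot covers 0.7500·0.3000 − ½·2.5000·0.3000² = 0.1125 m while stopping
human over T_r+T_s: 0.0000·(0.0400+0.3000) = 0.0000 m
C+Z_d+Z_r = 0.0600+0.0000+0.0500 = 0.1100 m
sum ≈ 0.0300+0.1125+0.0000+0.1100 ≈ 0.2525 m = S ✓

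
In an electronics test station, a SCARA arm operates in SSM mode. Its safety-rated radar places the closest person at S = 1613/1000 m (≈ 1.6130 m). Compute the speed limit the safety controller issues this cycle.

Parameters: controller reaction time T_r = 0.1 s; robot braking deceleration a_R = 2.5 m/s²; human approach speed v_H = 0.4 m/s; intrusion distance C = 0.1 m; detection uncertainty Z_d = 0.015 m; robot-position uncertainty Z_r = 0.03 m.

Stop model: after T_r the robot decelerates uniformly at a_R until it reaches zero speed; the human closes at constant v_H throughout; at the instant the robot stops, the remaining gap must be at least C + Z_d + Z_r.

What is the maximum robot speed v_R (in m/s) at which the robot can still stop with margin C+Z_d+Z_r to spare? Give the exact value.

quadratic (1/5)·v² + (13/50)·v + (-357/250) = 0
  disc = (13/50)² − 4·(1/5)·(-357/250) = 121/100 ; √disc = 11/10
  v_R = (−(13/50) + 11/10) / (2·(1/5)) = 21/10 m/s
check:
T_s = v_R/a_R = (21/10)/(5/2) = 0.8400 s
reaction-phase robot travel = 2.1000·0.1000 = 0.2100 m
robot covers 2.1000·0.8400 − ½·2.5000·0.8400² = 0.8820 m while stopping
person approaches 0.4000·(0.1000+0.8400) = 0.3760 m
residual clearance needed = 0.1000+0.0150+0.0300 = 0.1450 m
sum ≈ 0.2100+0.8820+0.3760+0.1450 ≈ 1.6130 m = S ✓

v_R_max = 21/10 m/s = 2.1000 m/s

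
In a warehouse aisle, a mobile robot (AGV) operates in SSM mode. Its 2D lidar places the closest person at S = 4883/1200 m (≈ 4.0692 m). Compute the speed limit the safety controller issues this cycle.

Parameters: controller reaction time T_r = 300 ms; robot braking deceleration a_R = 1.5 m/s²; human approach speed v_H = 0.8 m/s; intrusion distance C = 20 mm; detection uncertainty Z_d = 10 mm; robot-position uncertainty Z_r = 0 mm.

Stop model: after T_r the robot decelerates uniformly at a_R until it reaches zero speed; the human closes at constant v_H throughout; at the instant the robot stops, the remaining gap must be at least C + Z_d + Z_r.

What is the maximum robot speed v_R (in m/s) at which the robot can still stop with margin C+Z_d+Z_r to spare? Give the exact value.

at the boundary: (1/3)·v² + (5/6)·v + (-4559/1200) = 0
  disc = (5/6)² − 4·(1/3)·(-4559/1200) = 144/25 ; √disc = 12/5
  v_R = (−(5/6) + 12/5) / (2·(1/3)) = 47/20 m/s
check:
stop time T_s = (47/20)/(3/2) = 1.5667 s
reaction-phase robot travel = 2.3500·0.3000 = 0.7050 m
robot covers 2.3500·1.5667 − ½·1.5000·1.5667² = 1.8408 m while stopping
person approaches 0.8000·(0.3000+1.5667) = 1.4933 m
C+Z_d+Z_r = 0.0200+0.0100+0.0000 = 0.0300 m
sum ≈ 0.7050+1.8408+1.4933+0.0300 ≈ 4.0692 m = S ✓

v_R_max = 47/20 m/s = 2.3500 m/s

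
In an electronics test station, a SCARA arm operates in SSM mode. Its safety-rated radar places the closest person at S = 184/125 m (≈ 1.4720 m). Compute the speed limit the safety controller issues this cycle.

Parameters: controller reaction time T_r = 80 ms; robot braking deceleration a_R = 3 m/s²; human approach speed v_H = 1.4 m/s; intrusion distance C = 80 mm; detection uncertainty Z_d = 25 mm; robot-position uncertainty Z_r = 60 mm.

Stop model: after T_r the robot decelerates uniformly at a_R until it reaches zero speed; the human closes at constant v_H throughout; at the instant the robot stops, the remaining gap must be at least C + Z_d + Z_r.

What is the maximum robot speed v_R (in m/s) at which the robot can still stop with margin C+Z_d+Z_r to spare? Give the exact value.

v_R_max = 3/2 m/s = 1.5000 m/s

quadratic (1/6)·v² + (41/75)·v + (-239/200) = 0
  disc = (41/75)² − 4·(1/6)·(-239/200) = 24649/22500 ; √disc = 157/150
  v_R = (−(41/75) + 157/150) / (2·(1/6)) = 3/2 m/s
check:
T_s = v_R/a_R = (3/2)/3 = 0.5000 s
reaction-phase robot travel = 1.5000·0.0800 = 0.1200 m
braking distance = 1.5000²/(2·3.0000) = 0.3750 m
person approaches 1.4000·(0.0800+0.5000) = 0.8120 m
residual clearance needed = 0.0800+0.0250+0.0600 = 0.1650 m
sum ≈ 0.1200+0.3750+0.8120+0.1650 ≈ 1.4720 m = S ✓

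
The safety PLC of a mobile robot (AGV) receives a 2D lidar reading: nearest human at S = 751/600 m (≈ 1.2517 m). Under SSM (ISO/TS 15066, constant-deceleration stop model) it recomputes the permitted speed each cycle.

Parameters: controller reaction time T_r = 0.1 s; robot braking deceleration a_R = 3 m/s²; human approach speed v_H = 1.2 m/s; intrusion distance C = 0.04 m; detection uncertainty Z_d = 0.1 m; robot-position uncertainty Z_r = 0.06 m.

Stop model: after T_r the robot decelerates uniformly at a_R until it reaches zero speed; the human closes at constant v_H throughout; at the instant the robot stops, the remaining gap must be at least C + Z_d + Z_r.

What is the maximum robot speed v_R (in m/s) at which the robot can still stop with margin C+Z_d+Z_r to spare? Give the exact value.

v_R_max = 13/10 m/s = 1.3000 m/s

collect terms ⇒ (1/6)·v_R² + (1/2)·v_R + (-559/600) = 0
  disc = (1/2)² − 4·(1/6)·(-559/600) = 196/225 ; √disc = 14/15
  v_R = (−(1/2) + 14/15) / (2·(1/6)) = 13/10 m/s
check:
T_s = v_R/a_R = (13/10)/3 = 0.4333 s
robot covers v_R·T_r = 1.3000·0.1000 = 0.1300 m before braking
robot under decel: 1.3000²/(2·3.0000) = 0.2817 m
human closes 1.2000·0.5333 = 0.6400 m
C+Z_d+Z_r = 0.0400+0.1000+0.0600 = 0.2000 m
sum ≈ 0.1300+0.2817+0.6400+0.2000 ≈ 1.2517 m = S ✓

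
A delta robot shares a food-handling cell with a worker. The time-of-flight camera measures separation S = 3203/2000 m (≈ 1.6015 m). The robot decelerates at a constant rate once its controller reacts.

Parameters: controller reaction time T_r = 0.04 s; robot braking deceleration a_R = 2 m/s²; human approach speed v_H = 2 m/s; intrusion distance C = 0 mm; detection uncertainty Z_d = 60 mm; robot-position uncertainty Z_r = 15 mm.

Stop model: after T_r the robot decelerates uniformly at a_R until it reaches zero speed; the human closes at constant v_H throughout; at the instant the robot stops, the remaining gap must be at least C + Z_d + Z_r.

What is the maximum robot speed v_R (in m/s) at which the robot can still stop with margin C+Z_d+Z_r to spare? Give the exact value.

quadratic (1/4)·v² + (26/25)·v + (-2893/2000) = 0
  disc = (26/25)² − 4·(1/4)·(-2893/2000) = 25281/10000 ; √disc = 159/100
  v_R = (−(26/25) + 159/100) / (2·(1/4)) = 11/10 m/s
check:
stop time T_s = (11/10)/2 = 0.5500 s
reaction-phase robot travel = 1.1000·0.0400 = 0.0440 m
robot covers 1.1000·0.5500 − ½·2.0000·0.5500² = 0.3025 m while stopping
human closes 2.0000·0.5900 = 1.1800 m
residual clearance needed = 0.0000+0.0600+0.0150 = 0.0750 m
sum ≈ 0.0440+0.3025+1.1800+0.0750 ≈ 1.6015 m = S ✓

v_R_max = 11/10 m/s = 1.1000 m/s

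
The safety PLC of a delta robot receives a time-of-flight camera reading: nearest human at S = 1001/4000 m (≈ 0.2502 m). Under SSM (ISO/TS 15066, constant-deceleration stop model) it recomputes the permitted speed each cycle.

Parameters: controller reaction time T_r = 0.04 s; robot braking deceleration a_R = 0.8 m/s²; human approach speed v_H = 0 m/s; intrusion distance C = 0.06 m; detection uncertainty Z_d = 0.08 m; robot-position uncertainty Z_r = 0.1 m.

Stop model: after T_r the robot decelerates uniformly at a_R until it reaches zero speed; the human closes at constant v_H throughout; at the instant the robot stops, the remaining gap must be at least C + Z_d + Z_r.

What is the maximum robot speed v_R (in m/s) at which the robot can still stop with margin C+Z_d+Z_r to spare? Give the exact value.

at the boundary: (5/8)·v² + (1/25)·v + (-41/4000) = 0
  disc = (1/25)² − 4·(5/8)·(-41/4000) = 1089/40000 ; √disc = 33/200
  v_R = (−(1/25) + 33/200) / (2·(5/8)) = 1/10 m/s
check:
braking lasts T_s = (1/10)/(4/5) = 0.1250 s
reaction-phase robot travel = 0.1000·0.0400 = 0.0040 m
braking distance = 0.1000²/(2·0.8000) = 0.0063 m
human over T_r+T_s: 0.0000·(0.0400+0.1250) = 0.0000 m
margins: 0.0600+0.0800+0.1000 = 0.2400 m
sum ≈ 0.0040+0.0063+0.0000+0.2400 ≈ 0.2502 m = S ✓

v_R_max = 1/10 m/s = 0.1000 m/s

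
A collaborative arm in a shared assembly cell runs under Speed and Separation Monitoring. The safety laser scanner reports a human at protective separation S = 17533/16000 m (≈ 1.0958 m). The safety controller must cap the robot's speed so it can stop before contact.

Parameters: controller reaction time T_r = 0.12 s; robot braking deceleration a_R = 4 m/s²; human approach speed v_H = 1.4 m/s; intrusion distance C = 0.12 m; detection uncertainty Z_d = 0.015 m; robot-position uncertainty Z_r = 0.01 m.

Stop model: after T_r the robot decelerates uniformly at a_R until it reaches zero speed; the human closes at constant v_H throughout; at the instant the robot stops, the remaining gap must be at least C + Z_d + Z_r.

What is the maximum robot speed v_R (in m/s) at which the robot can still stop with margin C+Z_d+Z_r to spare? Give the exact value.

quadratic (1/8)·v² + (47/100)·v + (-501/640) = 0
  disc = (47/100)² − 4·(1/8)·(-501/640) = 97969/160000 ; √disc = 313/400
  v_R = (−(47/100) + 313/400) / (2·(1/8)) = 5/4 m/s
check:
stop time T_s = (5/4)/4 = 0.3125 s
reaction-phase robot travel = 1.2500·0.1200 = 0.1500 m
robot covers 1.2500·0.3125 − ½·4.0000·0.3125² = 0.1953 m while stopping
person approaches 1.4000·(0.1200+0.3125) = 0.6055 m
C+Z_d+Z_r = 0.1200+0.0150+0.0100 = 0.1450 m
sum ≈ 0.1500+0.1953+0.6055+0.1450 ≈ 1.0958 m = S ✓

v_R_max = 5/4 m/s = 1.2500 m/s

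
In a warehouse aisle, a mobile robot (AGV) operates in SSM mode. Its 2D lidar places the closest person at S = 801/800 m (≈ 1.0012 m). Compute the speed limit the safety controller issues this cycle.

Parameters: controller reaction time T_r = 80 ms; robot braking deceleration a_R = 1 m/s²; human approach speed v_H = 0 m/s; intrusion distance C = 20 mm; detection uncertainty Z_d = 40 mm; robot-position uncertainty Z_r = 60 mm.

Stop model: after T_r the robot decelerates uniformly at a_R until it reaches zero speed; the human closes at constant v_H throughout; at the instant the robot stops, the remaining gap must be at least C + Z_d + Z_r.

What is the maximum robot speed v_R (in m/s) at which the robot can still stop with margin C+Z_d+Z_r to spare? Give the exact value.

v_R_max = 5/4 m/s = 1.2500 m/s

quadratic (1/2)·v² + (2/25)·v + (-141/160) = 0
  disc = (2/25)² − 4·(1/2)·(-141/160) = 17689/10000 ; √disc = 133/100
  v_R = (−(2/25) + 133/100) / (2·(1/2)) = 5/4 m/s
check:
braking lasts T_s = (5/4)/1 = 1.2500 s
robot in T_r: 1.2500·0.0800 = 0.1000 m
robot under decel: 1.2500²/(2·1.0000) = 0.7812 m
human over T_r+T_s: 0.0000·(0.0800+1.2500) = 0.0000 m
C+Z_d+Z_r = 0.0200+0.0400+0.0600 = 0.1200 m
sum ≈ 0.1000+0.7812+0.0000+0.1200 ≈ 1.0012 m = S ✓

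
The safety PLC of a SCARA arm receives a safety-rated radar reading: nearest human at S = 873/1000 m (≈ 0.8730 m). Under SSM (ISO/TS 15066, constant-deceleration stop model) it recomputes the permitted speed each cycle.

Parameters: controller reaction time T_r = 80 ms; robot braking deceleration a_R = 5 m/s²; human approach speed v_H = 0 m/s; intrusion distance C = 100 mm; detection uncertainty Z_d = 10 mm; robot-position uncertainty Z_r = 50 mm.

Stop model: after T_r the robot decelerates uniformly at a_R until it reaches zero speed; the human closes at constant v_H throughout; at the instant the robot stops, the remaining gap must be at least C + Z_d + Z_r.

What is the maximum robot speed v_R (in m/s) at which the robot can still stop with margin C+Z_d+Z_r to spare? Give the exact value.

v_R_max = 23/10 m/s = 2.3000 m/s

quadratic (1/10)·v² + (2/25)·v + (-713/1000) = 0
  disc = (2/25)² − 4·(1/10)·(-713/1000) = 729/2500 ; √disc = 27/50
  v_R = (−(2/25) + 27/50) / (2·(1/10)) = 23/10 m/s
check:
T_s = v_R/a_R = (23/10)/5 = 0.4600 s
robot in T_r: 2.3000·0.0800 = 0.1840 m
braking distance = 2.3000²/(2·5.0000) = 0.5290 m
person approaches 0.0000·(0.0800+0.4600) = 0.0000 m
residual clearance needed = 0.1000+0.0100+0.0500 = 0.1600 m
sum ≈ 0.1840+0.5290+0.0000+0.1600 ≈ 0.8730 m = S ✓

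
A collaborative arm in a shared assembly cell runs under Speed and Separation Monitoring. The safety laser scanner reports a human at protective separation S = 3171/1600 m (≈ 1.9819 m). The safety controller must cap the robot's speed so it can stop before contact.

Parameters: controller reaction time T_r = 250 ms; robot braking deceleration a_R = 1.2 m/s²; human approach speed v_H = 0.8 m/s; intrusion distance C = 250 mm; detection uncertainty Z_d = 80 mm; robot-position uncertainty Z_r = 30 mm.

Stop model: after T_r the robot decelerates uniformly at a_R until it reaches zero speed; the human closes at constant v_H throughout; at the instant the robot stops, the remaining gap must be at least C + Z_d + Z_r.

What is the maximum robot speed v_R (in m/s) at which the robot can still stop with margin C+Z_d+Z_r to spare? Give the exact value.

v_R_max = 21/20 m/s = 1.0500 m/s

at the boundary: (5/12)·v² + (11/12)·v + (-91/64) = 0
  disc = (11/12)² − 4·(5/12)·(-91/64) = 1849/576 ; √disc = 43/24
  v_R = (−(11/12) + 43/24) / (2·(5/12)) = 21/20 m/s
check:
stop time T_s = (21/20)/(6/5) = 0.8750 s
robot in T_r: 1.0500·0.2500 = 0.2625 m
robot covers 1.0500·0.8750 − ½·1.2000·0.8750² = 0.4594 m while stopping
human over T_r+T_s: 0.8000·(0.2500+0.8750) = 0.9000 m
residual clearance needed = 0.2500+0.0800+0.0300 = 0.3600 m
sum ≈ 0.2625+0.4594+0.9000+0.3600 ≈ 1.9819 m = S ✓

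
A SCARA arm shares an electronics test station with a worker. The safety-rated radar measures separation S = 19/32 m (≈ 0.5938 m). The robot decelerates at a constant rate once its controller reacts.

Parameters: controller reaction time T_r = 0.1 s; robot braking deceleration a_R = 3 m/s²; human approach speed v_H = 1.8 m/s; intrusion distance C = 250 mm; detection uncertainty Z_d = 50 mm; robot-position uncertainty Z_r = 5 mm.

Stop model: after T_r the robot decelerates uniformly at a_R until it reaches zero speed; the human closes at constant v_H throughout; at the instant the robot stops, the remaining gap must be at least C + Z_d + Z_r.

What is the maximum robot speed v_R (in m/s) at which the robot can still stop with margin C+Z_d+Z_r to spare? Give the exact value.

v_R_max = 3/20 m/s = 0.1500 m/s

quadratic (1/6)·v² + (7/10)·v + (-87/800) = 0
  disc = (7/10)² − 4·(1/6)·(-87/800) = 9/16 ; √disc = 3/4
  v_R = (−(7/10) + 3/4) / (2·(1/6)) = 3/20 m/s
check:
braking lasts T_s = (3/20)/3 = 0.0500 s
reaction-phase robot travel = 0.1500·0.1000 = 0.0150 m
braking distance = 0.1500²/(2·3.0000) = 0.0037 m
human over T_r+T_s: 1.8000·(0.1000+0.0500) = 0.2700 m
C+Z_d+Z_r = 0.2500+0.0500+0.0050 = 0.3050 m
sum ≈ 0.0150+0.0037+0.2700+0.3050 ≈ 0.5938 m = S ✓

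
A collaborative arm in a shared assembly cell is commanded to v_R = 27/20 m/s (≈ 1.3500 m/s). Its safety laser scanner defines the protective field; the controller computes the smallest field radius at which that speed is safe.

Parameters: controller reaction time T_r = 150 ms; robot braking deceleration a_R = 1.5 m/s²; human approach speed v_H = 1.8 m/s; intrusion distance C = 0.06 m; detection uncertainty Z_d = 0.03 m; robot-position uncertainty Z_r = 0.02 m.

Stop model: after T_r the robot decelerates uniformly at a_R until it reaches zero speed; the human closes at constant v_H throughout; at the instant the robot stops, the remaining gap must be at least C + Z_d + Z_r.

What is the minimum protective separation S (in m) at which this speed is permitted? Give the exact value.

S_min = 281/100 m = 2.8100 m

T_s = v_R/a_R = (27/20)/(3/2) = 0.9000 s
reaction-phase robot travel = 1.3500·0.1500 = 0.2025 m
robot covers 1.3500·0.9000 − ½·1.5000·0.9000² = 0.6075 m while stopping
human over T_r+T_s: 1.8000·(0.1500+0.9000) = 1.8900 m
C+Z_d+Z_r = 0.0600+0.0300+0.0200 = 0.1100 m
S_min ≈ 0.2025+0.6075+1.8900+0.1100  ⇒  S_min = 281/100 m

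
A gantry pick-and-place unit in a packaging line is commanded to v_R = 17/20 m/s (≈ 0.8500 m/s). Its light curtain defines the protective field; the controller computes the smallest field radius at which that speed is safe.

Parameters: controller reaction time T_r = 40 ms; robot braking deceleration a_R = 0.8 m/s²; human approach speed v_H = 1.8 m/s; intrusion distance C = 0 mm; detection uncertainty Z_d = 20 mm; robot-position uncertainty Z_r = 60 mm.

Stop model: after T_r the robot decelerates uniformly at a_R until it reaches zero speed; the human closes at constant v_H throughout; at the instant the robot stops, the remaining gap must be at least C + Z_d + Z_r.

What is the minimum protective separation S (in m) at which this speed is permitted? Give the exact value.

T_s = v_R/a_R = (17/20)/(4/5) = 1.0625 s
robot covers v_R·T_r = 0.8500·0.0400 = 0.0340 m before braking
robot under decel: 0.8500²/(2·0.8000) = 0.4516 m
person approaches 1.8000·(0.0400+1.0625) = 1.9845 m
residual clearance needed = 0.0000+0.0200+0.0600 = 0.0800 m
S_min ≈ 0.0340+0.4516+1.9845+0.0800  ⇒  S_min = 40801/16000 m

S_min = 40801/16000 m = 2.5501 m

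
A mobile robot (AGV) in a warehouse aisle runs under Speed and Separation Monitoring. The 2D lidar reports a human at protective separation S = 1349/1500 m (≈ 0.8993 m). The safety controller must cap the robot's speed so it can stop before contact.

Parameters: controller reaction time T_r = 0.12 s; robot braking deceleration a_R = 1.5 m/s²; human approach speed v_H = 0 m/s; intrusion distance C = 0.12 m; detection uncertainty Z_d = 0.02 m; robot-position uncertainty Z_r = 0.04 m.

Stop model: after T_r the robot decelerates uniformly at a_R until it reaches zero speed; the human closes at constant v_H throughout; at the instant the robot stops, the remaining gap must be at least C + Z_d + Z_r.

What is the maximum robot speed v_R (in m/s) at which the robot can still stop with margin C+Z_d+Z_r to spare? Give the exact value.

v_R_max = 13/10 m/s = 1.3000 m/s

collect terms ⇒ (1/3)·v_R² + (3/25)·v_R + (-1079/1500) = 0
  disc = (3/25)² − 4·(1/3)·(-1079/1500) = 5476/5625 ; √disc = 74/75
  v_R = (−(3/25) + 74/75) / (2·(1/3)) = 13/10 m/s
check:
stop time T_s = (13/10)/(3/2) = 0.8667 s
reaction-phase robot travel = 1.3000·0.1200 = 0.1560 m
robot covers 1.3000·0.8667 − ½·1.5000·0.8667² = 0.5633 m while stopping
person approaches 0.0000·(0.1200+0.8667) = 0.0000 m
margins: 0.1200+0.0200+0.0400 = 0.1800 m
sum ≈ 0.1560+0.5633+0.0000+0.1800 ≈ 0.8993 m = S ✓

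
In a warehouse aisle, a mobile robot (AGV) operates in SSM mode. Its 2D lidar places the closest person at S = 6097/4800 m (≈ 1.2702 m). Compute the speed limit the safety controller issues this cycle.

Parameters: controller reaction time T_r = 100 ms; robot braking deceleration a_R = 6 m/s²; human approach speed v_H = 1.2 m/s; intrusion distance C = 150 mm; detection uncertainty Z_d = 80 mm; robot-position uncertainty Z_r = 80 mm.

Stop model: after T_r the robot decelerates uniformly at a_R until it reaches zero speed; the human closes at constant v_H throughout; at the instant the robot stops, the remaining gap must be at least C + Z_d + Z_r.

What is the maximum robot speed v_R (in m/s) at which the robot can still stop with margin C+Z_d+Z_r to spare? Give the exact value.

v_R_max = 37/20 m/s = 1.8500 m/s

at the boundary: (1/12)·v² + (3/10)·v + (-4033/4800) = 0
  disc = (3/10)² − 4·(1/12)·(-4033/4800) = 5329/14400 ; √disc = 73/120
  v_R = (−(3/10) + 73/120) / (2·(1/12)) = 37/20 m/s
check:
stop time T_s = (37/20)/6 = 0.3083 s
robot in T_r: 1.8500·0.1000 = 0.1850 m
robot under decel: 1.8500²/(2·6.0000) = 0.2852 m
human over T_r+T_s: 1.2000·(0.1000+0.3083) = 0.4900 m
residual clearance needed = 0.1500+0.0800+0.0800 = 0.3100 m
sum ≈ 0.1850+0.2852+0.4900+0.3100 ≈ 1.2702 m = S ✓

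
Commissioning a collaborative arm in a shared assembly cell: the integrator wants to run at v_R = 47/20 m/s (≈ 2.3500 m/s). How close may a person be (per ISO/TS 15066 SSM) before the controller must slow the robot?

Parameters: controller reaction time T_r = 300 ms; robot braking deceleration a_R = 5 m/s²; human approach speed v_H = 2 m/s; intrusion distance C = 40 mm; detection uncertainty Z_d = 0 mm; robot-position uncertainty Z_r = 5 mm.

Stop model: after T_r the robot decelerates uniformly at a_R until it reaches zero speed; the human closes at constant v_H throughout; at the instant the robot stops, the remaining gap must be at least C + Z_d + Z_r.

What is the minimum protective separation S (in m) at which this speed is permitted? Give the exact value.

braking lasts T_s = (47/20)/5 = 0.4700 s
robot covers v_R·T_r = 2.3500·0.3000 = 0.7050 m before braking
braking distance = 2.3500²/(2·5.0000) = 0.5523 m
human over T_r+T_s: 2.0000·(0.3000+0.4700) = 1.5400 m
margins: 0.0400+0.0000+0.0050 = 0.0450 m
S_min ≈ 0.7050+0.5523+1.5400+0.0450  ⇒  S_min = 11369/4000 m

S_min = 11369/4000 m = 2.8422 m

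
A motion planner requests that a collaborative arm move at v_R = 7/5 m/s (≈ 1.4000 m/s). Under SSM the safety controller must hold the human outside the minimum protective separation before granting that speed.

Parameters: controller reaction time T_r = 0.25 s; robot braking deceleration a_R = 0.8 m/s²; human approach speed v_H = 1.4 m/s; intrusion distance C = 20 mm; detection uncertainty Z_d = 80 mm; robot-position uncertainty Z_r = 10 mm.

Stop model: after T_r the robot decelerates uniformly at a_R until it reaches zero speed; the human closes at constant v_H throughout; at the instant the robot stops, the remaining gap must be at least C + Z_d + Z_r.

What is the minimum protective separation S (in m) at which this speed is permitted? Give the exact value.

T_s = v_R/a_R = (7/5)/(4/5) = 1.7500 s
robot covers v_R·T_r = 1.4000·0.2500 = 0.3500 m before braking
robot covers 1.4000·1.7500 − ½·0.8000·1.7500² = 1.2250 m while stopping
human over T_r+T_s: 1.4000·(0.2500+1.7500) = 2.8000 m
residual clearance needed = 0.0200+0.0800+0.0100 = 0.1100 m
S_min ≈ 0.3500+1.2250+2.8000+0.1100  ⇒  S_min = 897/200 m

S_min = 897/200 m = 4.4850 m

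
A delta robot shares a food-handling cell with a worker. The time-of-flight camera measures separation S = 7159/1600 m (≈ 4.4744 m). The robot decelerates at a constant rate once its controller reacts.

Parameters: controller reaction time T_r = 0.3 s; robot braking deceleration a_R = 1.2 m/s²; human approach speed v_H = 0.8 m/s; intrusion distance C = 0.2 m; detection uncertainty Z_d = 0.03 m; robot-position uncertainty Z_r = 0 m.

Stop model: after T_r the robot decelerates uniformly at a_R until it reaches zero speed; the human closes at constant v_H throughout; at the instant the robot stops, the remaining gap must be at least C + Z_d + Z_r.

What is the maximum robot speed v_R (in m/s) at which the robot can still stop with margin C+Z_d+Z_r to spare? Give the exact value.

at the boundary: (5/12)·v² + (29/30)·v + (-6407/1600) = 0
  disc = (29/30)² − 4·(5/12)·(-6407/1600) = 109561/14400 ; √disc = 331/120
  v_R = (−(29/30) + 331/120) / (2·(5/12)) = 43/20 m/s
check:
braking lasts T_s = (43/20)/(6/5) = 1.7917 s
robot in T_r: 2.1500·0.3000 = 0.6450 m
robot under decel: 2.1500²/(2·1.2000) = 1.9260 m
person approaches 0.8000·(0.3000+1.7917) = 1.6733 m
residual clearance needed = 0.2000+0.0300+0.0000 = 0.2300 m
sum ≈ 0.6450+1.9260+1.6733+0.2300 ≈ 4.4744 m = S ✓

v_R_max = 43/20 m/s = 2.1500 m/s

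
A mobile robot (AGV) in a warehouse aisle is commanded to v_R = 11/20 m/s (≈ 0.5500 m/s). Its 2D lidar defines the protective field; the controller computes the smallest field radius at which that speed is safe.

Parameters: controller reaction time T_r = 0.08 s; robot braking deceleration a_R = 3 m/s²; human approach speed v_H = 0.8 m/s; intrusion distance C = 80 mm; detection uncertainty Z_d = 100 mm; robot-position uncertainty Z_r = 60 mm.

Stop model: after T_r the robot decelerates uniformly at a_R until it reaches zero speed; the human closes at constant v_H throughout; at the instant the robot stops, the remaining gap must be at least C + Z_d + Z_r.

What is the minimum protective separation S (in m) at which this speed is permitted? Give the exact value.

S_min = 6541/12000 m = 0.5451 m

stop time T_s = (11/20)/3 = 0.1833 s
reaction-phase robot travel = 0.5500·0.0800 = 0.0440 m
robot under decel: 0.5500²/(2·3.0000) = 0.0504 m
person approaches 0.8000·(0.0800+0.1833) = 0.2107 m
margins: 0.0800+0.1000+0.0600 = 0.2400 m
S_min ≈ 0.0440+0.0504+0.2107+0.2400  ⇒  S_min = 6541/12000 m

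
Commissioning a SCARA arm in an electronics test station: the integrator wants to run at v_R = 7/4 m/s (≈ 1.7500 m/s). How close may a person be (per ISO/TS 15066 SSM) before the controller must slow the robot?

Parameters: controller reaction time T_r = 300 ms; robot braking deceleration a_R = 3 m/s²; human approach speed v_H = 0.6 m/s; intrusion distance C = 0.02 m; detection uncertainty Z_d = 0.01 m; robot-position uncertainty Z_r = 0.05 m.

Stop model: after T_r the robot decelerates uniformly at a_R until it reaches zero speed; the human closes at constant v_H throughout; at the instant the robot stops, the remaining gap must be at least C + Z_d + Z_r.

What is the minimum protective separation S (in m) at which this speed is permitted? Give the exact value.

S_min = 3949/2400 m = 1.6454 m

stop time T_s = (7/4)/3 = 0.5833 s
robot in T_r: 1.7500·0.3000 = 0.5250 m
robot covers 1.7500·0.5833 − ½·3.0000·0.5833² = 0.5104 m while stopping
person approaches 0.6000·(0.3000+0.5833) = 0.5300 m
margins: 0.0200+0.0100+0.0500 = 0.0800 m
S_min ≈ 0.5250+0.5104+0.5300+0.0800  ⇒  S_min = 3949/2400 m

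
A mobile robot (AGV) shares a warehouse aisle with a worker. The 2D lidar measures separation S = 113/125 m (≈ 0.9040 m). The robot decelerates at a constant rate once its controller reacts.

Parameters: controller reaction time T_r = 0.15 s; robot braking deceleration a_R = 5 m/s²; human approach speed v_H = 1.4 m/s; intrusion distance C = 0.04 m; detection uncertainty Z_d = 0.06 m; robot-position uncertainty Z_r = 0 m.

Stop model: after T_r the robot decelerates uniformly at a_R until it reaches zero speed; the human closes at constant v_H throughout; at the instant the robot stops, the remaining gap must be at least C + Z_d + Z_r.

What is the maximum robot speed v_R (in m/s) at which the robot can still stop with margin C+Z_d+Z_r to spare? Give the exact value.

at the boundary: (1/10)·v² + (43/100)·v + (-297/500) = 0
  disc = (43/100)² − 4·(1/10)·(-297/500) = 169/400 ; √disc = 13/20
  v_R = (−(43/100) + 13/20) / (2·(1/10)) = 11/10 m/s
check:
stop time T_s = (11/10)/5 = 0.2200 s
robot covers v_R·T_r = 1.1000·0.1500 = 0.1650 m before braking
robot under decel: 1.1000²/(2·5.0000) = 0.1210 m
person approaches 1.4000·(0.1500+0.2200) = 0.5180 m
residual clearance needed = 0.0400+0.0600+0.0000 = 0.1000 m
sum ≈ 0.1650+0.1210+0.5180+0.1000 ≈ 0.9040 m = S ✓

v_R_max = 11/10 m/s = 1.1000 m/s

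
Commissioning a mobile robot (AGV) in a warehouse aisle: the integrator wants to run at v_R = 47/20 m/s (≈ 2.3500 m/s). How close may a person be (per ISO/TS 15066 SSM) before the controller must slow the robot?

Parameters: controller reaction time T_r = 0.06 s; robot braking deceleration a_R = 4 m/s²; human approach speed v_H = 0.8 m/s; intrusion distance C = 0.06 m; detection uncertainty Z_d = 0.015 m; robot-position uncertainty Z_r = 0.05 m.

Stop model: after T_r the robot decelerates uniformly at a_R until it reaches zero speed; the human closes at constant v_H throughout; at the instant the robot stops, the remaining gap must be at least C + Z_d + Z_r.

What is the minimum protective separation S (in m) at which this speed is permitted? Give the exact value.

braking lasts T_s = (47/20)/4 = 0.5875 s
robot covers v_R·T_r = 2.3500·0.0600 = 0.1410 m before braking
robot under decel: 2.3500²/(2·4.0000) = 0.6903 m
person approaches 0.8000·(0.0600+0.5875) = 0.5180 m
residual clearance needed = 0.0600+0.0150+0.0500 = 0.1250 m
S_min ≈ 0.1410+0.6903+0.5180+0.1250  ⇒  S_min = 23589/16000 m

S_min = 23589/16000 m = 1.4743 m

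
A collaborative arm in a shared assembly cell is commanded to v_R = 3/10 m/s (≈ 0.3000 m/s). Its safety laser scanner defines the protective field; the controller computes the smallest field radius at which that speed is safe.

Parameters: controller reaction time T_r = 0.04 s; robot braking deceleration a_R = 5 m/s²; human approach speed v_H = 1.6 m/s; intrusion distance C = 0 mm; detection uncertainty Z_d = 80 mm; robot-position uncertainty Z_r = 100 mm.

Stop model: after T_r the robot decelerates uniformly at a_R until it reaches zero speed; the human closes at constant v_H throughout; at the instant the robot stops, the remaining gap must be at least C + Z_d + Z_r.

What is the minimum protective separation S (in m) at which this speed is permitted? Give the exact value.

T_s = v_R/a_R = (3/10)/5 = 0.0600 s
robot in T_r: 0.3000·0.0400 = 0.0120 m
braking distance = 0.3000²/(2·5.0000) = 0.0090 m
human over T_r+T_s: 1.6000·(0.0400+0.0600) = 0.1600 m
C+Z_d+Z_r = 0.0000+0.0800+0.1000 = 0.1800 m
S_min ≈ 0.0120+0.0090+0.1600+0.1800  ⇒  S_min = 361/1000 m

S_min = 361/1000 m = 0.3610 m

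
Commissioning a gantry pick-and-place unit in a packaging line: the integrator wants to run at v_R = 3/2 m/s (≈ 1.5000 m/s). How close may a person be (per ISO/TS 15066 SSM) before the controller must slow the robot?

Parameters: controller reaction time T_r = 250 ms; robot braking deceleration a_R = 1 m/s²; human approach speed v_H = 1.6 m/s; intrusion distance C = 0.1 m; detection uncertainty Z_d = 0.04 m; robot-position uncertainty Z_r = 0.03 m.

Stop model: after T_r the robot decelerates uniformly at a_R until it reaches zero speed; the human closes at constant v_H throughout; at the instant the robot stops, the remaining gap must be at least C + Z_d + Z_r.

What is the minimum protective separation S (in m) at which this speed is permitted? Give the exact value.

S_min = 447/100 m = 4.4700 m

stop time T_s = (3/2)/1 = 1.5000 s
robot in T_r: 1.5000·0.2500 = 0.3750 m
robot under decel: 1.5000²/(2·1.0000) = 1.1250 m
human closes 1.6000·1.7500 = 2.8000 m
residual clearance needed = 0.1000+0.0400+0.0300 = 0.1700 m
S_min ≈ 0.3750+1.1250+2.8000+0.1700  ⇒  S_min = 447/100 m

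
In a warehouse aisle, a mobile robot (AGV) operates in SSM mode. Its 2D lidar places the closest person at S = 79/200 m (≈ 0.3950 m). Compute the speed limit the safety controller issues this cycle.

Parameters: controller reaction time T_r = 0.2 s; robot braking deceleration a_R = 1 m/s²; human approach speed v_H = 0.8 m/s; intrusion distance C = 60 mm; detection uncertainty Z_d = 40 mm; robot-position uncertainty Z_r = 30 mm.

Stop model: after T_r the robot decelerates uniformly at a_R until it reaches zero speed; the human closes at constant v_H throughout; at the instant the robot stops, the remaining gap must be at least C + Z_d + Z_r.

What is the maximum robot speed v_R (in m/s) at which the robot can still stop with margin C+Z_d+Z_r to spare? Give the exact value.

at the boundary: (1/2)·v² + (1)·v + (-21/200) = 0
  disc = (1)² − 4·(1/2)·(-21/200) = 121/100 ; √disc = 11/10
  v_R = (−(1) + 11/10) / (2·(1/2)) = 1/10 m/s
check:
stop time T_s = (1/10)/1 = 0.1000 s
reaction-phase robot travel = 0.1000·0.2000 = 0.0200 m
robot covers 0.1000·0.1000 − ½·1.0000·0.1000² = 0.0050 m while stopping
human over T_r+T_s: 0.8000·(0.2000+0.1000) = 0.2400 m
residual clearance needed = 0.0600+0.0400+0.0300 = 0.1300 m
sum ≈ 0.0200+0.0050+0.2400+0.1300 ≈ 0.3950 m = S ✓

v_R_max = 1/10 m/s = 0.1000 m/s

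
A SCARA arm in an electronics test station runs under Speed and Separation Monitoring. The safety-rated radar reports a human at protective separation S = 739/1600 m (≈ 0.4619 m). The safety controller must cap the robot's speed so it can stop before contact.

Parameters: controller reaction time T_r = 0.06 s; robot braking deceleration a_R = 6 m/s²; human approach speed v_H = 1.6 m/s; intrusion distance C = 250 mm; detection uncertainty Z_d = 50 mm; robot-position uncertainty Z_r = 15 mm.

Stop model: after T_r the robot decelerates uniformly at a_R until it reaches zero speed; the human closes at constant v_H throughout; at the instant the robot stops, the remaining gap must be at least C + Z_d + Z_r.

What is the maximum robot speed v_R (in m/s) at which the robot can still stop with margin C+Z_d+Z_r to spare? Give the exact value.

at the boundary: (1/12)·v² + (49/150)·v + (-407/8000) = 0
  disc = (49/150)² − 4·(1/12)·(-407/8000) = 44521/360000 ; √disc = 211/600
  v_R = (−(49/150) + 211/600) / (2·(1/12)) = 3/20 m/s
check:
stop time T_s = (3/20)/6 = 0.0250 s
robot in T_r: 0.1500·0.0600 = 0.0090 m
robot covers 0.1500·0.0250 − ½·6.0000·0.0250² = 0.0019 m while stopping
human closes 1.6000·0.0850 = 0.1360 m
C+Z_d+Z_r = 0.2500+0.0500+0.0150 = 0.3150 m
sum ≈ 0.0090+0.0019+0.1360+0.3150 ≈ 0.4619 m = S ✓

v_R_max = 3/20 m/s = 0.1500 m/s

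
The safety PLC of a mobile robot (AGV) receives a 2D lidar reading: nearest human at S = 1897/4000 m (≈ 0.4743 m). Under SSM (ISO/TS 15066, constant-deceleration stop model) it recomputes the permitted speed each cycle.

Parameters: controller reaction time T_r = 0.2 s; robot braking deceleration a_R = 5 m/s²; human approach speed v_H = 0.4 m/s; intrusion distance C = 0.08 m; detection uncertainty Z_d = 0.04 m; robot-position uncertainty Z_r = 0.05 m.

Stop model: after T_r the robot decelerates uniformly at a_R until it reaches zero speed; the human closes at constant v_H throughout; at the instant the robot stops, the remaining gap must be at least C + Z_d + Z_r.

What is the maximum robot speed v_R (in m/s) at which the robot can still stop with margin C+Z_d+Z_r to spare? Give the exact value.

v_R_max = 13/20 m/s = 0.6500 m/s

at the boundary: (1/10)·v² + (7/25)·v + (-897/4000) = 0
  disc = (7/25)² − 4·(1/10)·(-897/4000) = 1681/10000 ; √disc = 41/100
  v_R = (−(7/25) + 41/100) / (2·(1/10)) = 13/20 m/s
check:
stop time T_s = (13/20)/5 = 0.1300 s
reaction-phase robot travel = 0.6500·0.2000 = 0.1300 m
braking distance = 0.6500²/(2·5.0000) = 0.0423 m
human over T_r+T_s: 0.4000·(0.2000+0.1300) = 0.1320 m
residual clearance needed = 0.0800+0.0400+0.0500 = 0.1700 m
sum ≈ 0.1300+0.0423+0.1320+0.1700 ≈ 0.4743 m = S ✓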